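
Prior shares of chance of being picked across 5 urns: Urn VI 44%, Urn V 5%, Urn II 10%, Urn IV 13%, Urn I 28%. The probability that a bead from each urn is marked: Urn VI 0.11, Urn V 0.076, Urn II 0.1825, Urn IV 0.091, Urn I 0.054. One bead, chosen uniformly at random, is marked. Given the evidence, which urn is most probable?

Prior × likelihood for each hypothesis:
  Urn VI: 0.44 × 0.11 = 0.0484
  Urn V: 0.05 × 0.076 = 0.0038
  Urn II: 0.1 × 0.1825 = 0.01825
  Urn IV: 0.13 × 0.091 = 0.01183
  Urn I: 0.28 × 0.054 = 0.01512
Normalizing constant = 0.0974.
Largest term belongs to Urn VI, so Urn VI is most probable.

Urn VI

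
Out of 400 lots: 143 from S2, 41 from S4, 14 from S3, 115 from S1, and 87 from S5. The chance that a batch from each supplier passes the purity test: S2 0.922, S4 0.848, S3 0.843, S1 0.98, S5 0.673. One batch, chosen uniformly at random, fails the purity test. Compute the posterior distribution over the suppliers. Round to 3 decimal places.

Taking complements, P(off-spec | each) = S2 0.078, S4 0.152, S3 0.157, S1 0.02, S5 0.327.
By Bayes' rule, posterior ∝ prior × likelihood:
  S2: 0.3575 × 0.078 = 0.027885
  S4: 0.1025 × 0.152 = 0.01558
  S3: 0.035 × 0.157 = 0.005495
  S1: 0.2875 × 0.02 = 0.00575
  S5: 0.2175 × 0.327 = 0.0711225
Sum = 0.1258325.
P(S2 | off-spec) = 0.027885/0.1258325 ≈ 0.222
P(S4 | off-spec) = 0.01558/0.1258325 ≈ 0.124
P(S3 | off-spec) = 0.005495/0.1258325 ≈ 0.044
P(S1 | off-spec) = 0.00575/0.1258325 ≈ 0.046
P(S5 | off-spec) = 0.0711225/0.1258325 ≈ 0.565

S2 0.222, S4 0.124, S3 0.044, S1 0.046, S5 0.565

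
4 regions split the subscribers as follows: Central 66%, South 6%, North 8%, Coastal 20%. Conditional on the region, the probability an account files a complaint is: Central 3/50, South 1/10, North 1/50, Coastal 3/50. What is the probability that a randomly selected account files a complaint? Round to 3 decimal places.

0.059

Unnormalized posteriors (prior × likelihood):
  Central: 0.66 × 0.06 = 0.0396
  South: 0.06 × 0.1 = 0.006
  North: 0.08 × 0.02 = 0.0016
  Coastal: 0.2 × 0.06 = 0.012
P(complaint) = 0.0396 + 0.006 + 0.0016 + 0.012 = 0.0592 → 0.059.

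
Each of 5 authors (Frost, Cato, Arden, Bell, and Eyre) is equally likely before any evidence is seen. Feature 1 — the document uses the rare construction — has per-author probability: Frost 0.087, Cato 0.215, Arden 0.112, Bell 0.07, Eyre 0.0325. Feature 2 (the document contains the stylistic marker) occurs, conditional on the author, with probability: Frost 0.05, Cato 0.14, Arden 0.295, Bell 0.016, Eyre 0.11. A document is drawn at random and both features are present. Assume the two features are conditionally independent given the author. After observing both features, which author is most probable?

Since the prior is uniform, the posterior is proportional to the likelihood:
  Frost: 0.087 × 0.05 = 0.00435
  Cato: 0.215 × 0.14 = 0.0301
  Arden: 0.112 × 0.295 = 0.03304
  Bell: 0.07 × 0.016 = 0.00112
  Eyre: 0.0325 × 0.11 = 0.003575
Normalizing constant = 0.072185.
Largest term belongs to Arden, so Arden is most probable.

Arden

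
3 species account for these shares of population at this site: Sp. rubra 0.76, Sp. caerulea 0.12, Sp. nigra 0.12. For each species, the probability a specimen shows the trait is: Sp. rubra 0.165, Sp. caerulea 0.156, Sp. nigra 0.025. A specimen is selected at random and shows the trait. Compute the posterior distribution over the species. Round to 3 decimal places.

Compute prior × likelihood for every hypothesis:
  Sp. rubra: 0.76 × 0.165 = 0.1254
  Sp. caerulea: 0.12 × 0.156 = 0.01872
  Sp. nigra: 0.12 × 0.025 = 0.003
Normalizing constant = 0.14712.
P(Sp. rubra | trait) = 0.1254/0.14712 ≈ 0.852
P(Sp. caerulea | trait) = 0.01872/0.14712 ≈ 0.127
P(Sp. nigra | trait) = 0.003/0.14712 ≈ 0.020

Sp. rubra 0.852, Sp. caerulea 0.127, Sp. nigra 0.020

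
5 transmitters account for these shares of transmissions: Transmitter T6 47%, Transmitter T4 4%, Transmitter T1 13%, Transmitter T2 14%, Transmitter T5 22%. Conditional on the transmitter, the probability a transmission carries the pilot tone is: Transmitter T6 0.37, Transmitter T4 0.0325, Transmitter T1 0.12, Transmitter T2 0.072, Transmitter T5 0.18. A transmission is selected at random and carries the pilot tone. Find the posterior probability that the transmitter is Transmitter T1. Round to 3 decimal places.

0.065

By Bayes' rule, posterior ∝ prior × likelihood:
  Transmitter T6: 0.47 × 0.37 = 0.1739
  Transmitter T4: 0.04 × 0.0325 = 0.0013
  Transmitter T1: 0.13 × 0.12 = 0.0156
  Transmitter T2: 0.14 × 0.072 = 0.01008
  Transmitter T5: 0.22 × 0.18 = 0.0396
Sum = 0.24048.
P(Transmitter T1 | evidence) = 0.0156 / 0.24048 ≈ 0.065.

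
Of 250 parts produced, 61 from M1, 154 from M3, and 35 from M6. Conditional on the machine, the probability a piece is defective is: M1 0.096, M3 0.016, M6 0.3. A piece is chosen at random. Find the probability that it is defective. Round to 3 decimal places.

By Bayes' rule, posterior ∝ prior × likelihood:
  M1: 0.244 × 0.096 = 0.023424
  M3: 0.616 × 0.016 = 0.009856
  M6: 0.14 × 0.3 = 0.042
P(defective) = 0.023424 + 0.009856 + 0.042 = 0.07528 → 0.075.

0.075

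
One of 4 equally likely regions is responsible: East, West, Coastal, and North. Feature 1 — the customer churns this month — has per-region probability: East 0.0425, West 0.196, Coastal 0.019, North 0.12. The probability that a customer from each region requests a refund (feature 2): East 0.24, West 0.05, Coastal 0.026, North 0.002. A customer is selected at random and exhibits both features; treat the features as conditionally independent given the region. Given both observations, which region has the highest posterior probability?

East

With a uniform prior (1/4 each), posterior ∝ likelihood:
  East: 0.0425 × 0.24 = 0.0102
  West: 0.196 × 0.05 = 0.0098
  Coastal: 0.019 × 0.026 = 0.000494
  North: 0.12 × 0.002 = 0.00024
Total = 0.020734.
Largest term belongs to East, so East is most probable.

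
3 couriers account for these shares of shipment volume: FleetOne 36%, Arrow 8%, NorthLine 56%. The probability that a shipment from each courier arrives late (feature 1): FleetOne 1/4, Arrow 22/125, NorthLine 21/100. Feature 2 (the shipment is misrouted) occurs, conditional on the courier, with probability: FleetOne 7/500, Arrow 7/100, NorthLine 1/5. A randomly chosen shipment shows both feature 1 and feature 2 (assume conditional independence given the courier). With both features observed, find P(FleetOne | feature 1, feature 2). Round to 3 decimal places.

Unnormalized posteriors (prior × likelihood):
  FleetOne: 0.36 × 0.25 × 0.014 = 0.00126
  Arrow: 0.08 × 0.176 × 0.07 = 0.0009856
  NorthLine: 0.56 × 0.21 × 0.2 = 0.02352
Normalizing constant = 0.0257656.
P(FleetOne | evidence) = 0.00126 / 0.0257656 ≈ 0.049.

0.049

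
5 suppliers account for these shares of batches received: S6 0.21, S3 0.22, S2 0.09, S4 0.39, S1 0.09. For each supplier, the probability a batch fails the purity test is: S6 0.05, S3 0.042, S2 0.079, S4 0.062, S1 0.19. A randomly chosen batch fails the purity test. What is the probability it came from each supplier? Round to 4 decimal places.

Unnormalized posteriors (prior × likelihood):
  S6: 0.21 × 0.05 = 0.0105
  S3: 0.22 × 0.042 = 0.00924
  S2: 0.09 × 0.079 = 0.00711
  S4: 0.39 × 0.062 = 0.02418
  S1: 0.09 × 0.19 = 0.0171
Sum = 0.06813.
P(S6 | off-spec) = 0.0105/0.06813 ≈ 0.1541
P(S3 | off-spec) = 0.00924/0.06813 ≈ 0.1356
P(S2 | off-spec) = 0.00711/0.06813 ≈ 0.1044
P(S4 | off-spec) = 0.02418/0.06813 ≈ 0.3549
P(S1 | off-spec) = 0.0171/0.06813 ≈ 0.2510

S6 0.1541, S3 0.1356, S2 0.1044, S4 0.3549, S1 0.2510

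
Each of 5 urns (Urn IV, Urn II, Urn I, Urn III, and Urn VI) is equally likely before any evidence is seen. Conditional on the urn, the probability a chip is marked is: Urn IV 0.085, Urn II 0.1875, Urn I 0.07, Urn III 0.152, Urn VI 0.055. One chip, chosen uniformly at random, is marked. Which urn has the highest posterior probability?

Urn II

With a uniform prior (1/5 each), posterior ∝ likelihood:
  Urn IV: 0.085
  Urn II: 0.1875
  Urn I: 0.07
  Urn III: 0.152
  Urn VI: 0.055
Sum = 0.5495.
Largest term belongs to Urn II, so Urn II is most probable.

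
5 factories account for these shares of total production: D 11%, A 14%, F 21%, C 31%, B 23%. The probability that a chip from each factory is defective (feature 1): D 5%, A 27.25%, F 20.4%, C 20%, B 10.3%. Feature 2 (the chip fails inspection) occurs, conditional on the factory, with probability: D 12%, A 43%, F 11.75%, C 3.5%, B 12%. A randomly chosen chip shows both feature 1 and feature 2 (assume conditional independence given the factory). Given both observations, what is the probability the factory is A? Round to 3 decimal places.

Unnormalized posteriors (prior × likelihood):
  D: 0.11 × 0.05 × 0.12 = 0.00066
  A: 0.14 × 0.2725 × 0.43 = 0.0164045
  F: 0.21 × 0.204 × 0.1175 = 0.0050337
  C: 0.31 × 0.2 × 0.035 = 0.00217
  B: 0.23 × 0.103 × 0.12 = 0.0028428
Normalizing constant = 0.027111.
P(A | evidence) = 0.0164045 / 0.027111 ≈ 0.605.

0.605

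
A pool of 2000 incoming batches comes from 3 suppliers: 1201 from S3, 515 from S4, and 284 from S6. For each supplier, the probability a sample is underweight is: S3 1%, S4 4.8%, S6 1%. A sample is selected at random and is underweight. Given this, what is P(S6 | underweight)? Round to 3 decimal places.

By Bayes' rule, posterior ∝ prior × likelihood:
  S3: 0.6005 × 0.01 = 0.006005
  S4: 0.2575 × 0.048 = 0.01236
  S6: 0.142 × 0.01 = 0.00142
Total = 0.019785.
P(S6 | evidence) = 0.00142 / 0.019785 ≈ 0.072.

0.072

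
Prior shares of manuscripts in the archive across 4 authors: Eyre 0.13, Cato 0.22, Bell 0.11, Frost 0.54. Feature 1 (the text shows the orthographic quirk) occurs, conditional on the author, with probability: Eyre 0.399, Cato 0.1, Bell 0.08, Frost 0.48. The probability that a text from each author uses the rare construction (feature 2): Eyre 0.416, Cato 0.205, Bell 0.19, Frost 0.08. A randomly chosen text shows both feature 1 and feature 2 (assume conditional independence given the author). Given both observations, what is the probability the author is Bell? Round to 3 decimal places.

0.034

By Bayes' rule, posterior ∝ prior × likelihood:
  Eyre: 0.13 × 0.399 × 0.416 = 0.02157792
  Cato: 0.22 × 0.1 × 0.205 = 0.00451
  Bell: 0.11 × 0.08 × 0.19 = 0.001672
  Frost: 0.54 × 0.48 × 0.08 = 0.020736
Normalizing constant = 0.04849592.
P(Bell | evidence) = 0.001672 / 0.04849592 ≈ 0.034.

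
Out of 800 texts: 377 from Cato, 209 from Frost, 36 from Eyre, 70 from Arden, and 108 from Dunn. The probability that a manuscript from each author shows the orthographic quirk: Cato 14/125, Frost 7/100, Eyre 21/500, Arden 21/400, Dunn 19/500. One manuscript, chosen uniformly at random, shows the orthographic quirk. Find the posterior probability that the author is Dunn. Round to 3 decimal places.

Compute prior × likelihood for every hypothesis:
  Cato: 0.47125 × 0.112 = 0.05278
  Frost: 0.26125 × 0.07 = 0.0182875
  Eyre: 0.045 × 0.042 = 0.00189
  Arden: 0.0875 × 0.0525 = 0.00459375
  Dunn: 0.135 × 0.038 = 0.00513
Total = 0.08268125.
P(Dunn | evidence) = 0.00513 / 0.08268125 ≈ 0.062.

0.062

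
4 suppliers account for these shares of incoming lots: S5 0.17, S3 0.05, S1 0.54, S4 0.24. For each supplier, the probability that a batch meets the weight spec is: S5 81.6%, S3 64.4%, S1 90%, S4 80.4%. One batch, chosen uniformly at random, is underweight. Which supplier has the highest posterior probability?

S1

Taking complements, P(underweight | each) = S5 0.184, S3 0.356, S1 0.1, S4 0.196.
Prior × likelihood for each hypothesis:
  S5: 0.17 × 0.184 = 0.03128
  S3: 0.05 × 0.356 = 0.0178
  S1: 0.54 × 0.1 = 0.054
  S4: 0.24 × 0.196 = 0.04704
Total = 0.15012.
Largest term belongs to S1, so S1 is most probable.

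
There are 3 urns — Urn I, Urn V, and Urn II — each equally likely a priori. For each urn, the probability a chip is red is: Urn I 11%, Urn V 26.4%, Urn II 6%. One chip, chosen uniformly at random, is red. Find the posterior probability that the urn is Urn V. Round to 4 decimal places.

With a uniform prior (1/3 each), posterior ∝ likelihood:
  Urn I: 0.11
  Urn V: 0.264
  Urn II: 0.06
Total = 0.434.
P(Urn V | evidence) = 0.264 / 0.434 ≈ 0.6083.

0.6083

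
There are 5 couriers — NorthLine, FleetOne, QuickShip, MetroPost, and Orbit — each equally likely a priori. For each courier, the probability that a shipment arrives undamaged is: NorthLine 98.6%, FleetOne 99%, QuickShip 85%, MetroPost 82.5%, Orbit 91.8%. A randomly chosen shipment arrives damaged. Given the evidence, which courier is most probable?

MetroPost

Taking complements, P(damaged | each) = NorthLine 0.014, FleetOne 0.01, QuickShip 0.15, MetroPost 0.175, Orbit 0.082.
Since the prior is uniform, the posterior is proportional to the likelihood:
  NorthLine: 0.014
  FleetOne: 0.01
  QuickShip: 0.15
  MetroPost: 0.175
  Orbit: 0.082
Sum = 0.431.
Largest term belongs to MetroPost, so MetroPost is most probable.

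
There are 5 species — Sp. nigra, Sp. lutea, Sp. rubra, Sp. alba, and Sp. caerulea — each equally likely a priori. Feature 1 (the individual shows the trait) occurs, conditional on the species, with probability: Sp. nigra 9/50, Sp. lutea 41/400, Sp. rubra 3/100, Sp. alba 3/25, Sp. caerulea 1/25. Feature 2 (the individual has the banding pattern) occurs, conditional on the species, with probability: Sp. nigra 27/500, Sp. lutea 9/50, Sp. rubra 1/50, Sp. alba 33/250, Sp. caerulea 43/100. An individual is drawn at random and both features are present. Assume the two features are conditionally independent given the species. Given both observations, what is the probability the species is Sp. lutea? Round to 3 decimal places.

0.298

With a uniform prior (1/5 each), posterior ∝ likelihood:
  Sp. nigra: 0.18 × 0.054 = 0.00972
  Sp. lutea: 0.1025 × 0.18 = 0.01845
  Sp. rubra: 0.03 × 0.02 = 0.0006
  Sp. alba: 0.12 × 0.132 = 0.01584
  Sp. caerulea: 0.04 × 0.43 = 0.0172
Sum = 0.06181.
P(Sp. lutea | evidence) = 0.01845 / 0.06181 ≈ 0.298.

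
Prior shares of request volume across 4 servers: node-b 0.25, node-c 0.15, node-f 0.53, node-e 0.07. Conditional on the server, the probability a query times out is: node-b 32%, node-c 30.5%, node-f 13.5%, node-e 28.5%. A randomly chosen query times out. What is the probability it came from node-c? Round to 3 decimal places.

Unnormalized posteriors (prior × likelihood):
  node-b: 0.25 × 0.32 = 0.08
  node-c: 0.15 × 0.305 = 0.04575
  node-f: 0.53 × 0.135 = 0.07155
  node-e: 0.07 × 0.285 = 0.01995
Sum = 0.21725.
P(node-c | evidence) = 0.04575 / 0.21725 ≈ 0.211.

0.211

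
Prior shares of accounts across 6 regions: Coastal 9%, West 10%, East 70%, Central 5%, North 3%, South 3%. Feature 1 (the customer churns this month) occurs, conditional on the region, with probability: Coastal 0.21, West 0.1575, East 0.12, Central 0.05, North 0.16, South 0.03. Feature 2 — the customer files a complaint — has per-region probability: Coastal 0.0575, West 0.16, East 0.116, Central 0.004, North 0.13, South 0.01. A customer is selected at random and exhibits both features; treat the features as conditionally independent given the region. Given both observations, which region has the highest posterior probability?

Prior × likelihood for each hypothesis:
  Coastal: 0.09 × 0.21 × 0.0575 = 0.00108675
  West: 0.1 × 0.1575 × 0.16 = 0.00252
  East: 0.7 × 0.12 × 0.116 = 0.009744
  Central: 0.05 × 0.05 × 0.004 = 0.00001
  North: 0.03 × 0.16 × 0.13 = 0.000624
  South: 0.03 × 0.03 × 0.01 = 0.000009
Total = 0.01399375.
Largest term belongs to East, so East is most probable.

East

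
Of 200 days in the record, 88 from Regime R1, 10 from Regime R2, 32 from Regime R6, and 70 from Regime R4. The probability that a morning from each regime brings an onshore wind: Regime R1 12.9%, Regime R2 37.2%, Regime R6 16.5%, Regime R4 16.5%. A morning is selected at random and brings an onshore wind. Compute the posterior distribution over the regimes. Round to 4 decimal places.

Compute prior × likelihood for every hypothesis:
  Regime R1: 0.44 × 0.129 = 0.05676
  Regime R2: 0.05 × 0.372 = 0.0186
  Regime R6: 0.16 × 0.165 = 0.0264
  Regime R4: 0.35 × 0.165 = 0.05775
Total = 0.15951.
P(Regime R1 | onshore) = 0.05676/0.15951 ≈ 0.3558
P(Regime R2 | onshore) = 0.0186/0.15951 ≈ 0.1166
P(Regime R6 | onshore) = 0.0264/0.15951 ≈ 0.1655
P(Regime R4 | onshore) = 0.05775/0.15951 ≈ 0.3620

Regime R1 0.3558, Regime R2 0.1166, Regime R6 0.1655, Regime R4 0.3620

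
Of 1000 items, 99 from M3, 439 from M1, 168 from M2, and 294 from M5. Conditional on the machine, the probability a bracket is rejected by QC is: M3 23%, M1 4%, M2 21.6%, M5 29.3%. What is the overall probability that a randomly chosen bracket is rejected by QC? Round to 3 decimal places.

0.163

Compute prior × likelihood for every hypothesis:
  M3: 0.099 × 0.23 = 0.02277
  M1: 0.439 × 0.04 = 0.01756
  M2: 0.168 × 0.216 = 0.036288
  M5: 0.294 × 0.293 = 0.086142
P(rejected) = 0.02277 + 0.01756 + 0.036288 + 0.086142 = 0.16276 → 0.163.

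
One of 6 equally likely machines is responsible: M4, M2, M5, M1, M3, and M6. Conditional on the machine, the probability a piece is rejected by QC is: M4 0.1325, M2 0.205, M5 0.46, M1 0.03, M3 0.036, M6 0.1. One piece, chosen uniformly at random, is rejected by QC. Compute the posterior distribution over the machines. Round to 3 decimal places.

M4 0.138, M2 0.213, M5 0.477, M1 0.031, M3 0.037, M6 0.104

Since the prior is uniform, the posterior is proportional to the likelihood:
  M4: 0.1325
  M2: 0.205
  M5: 0.46
  M1: 0.03
  M3: 0.036
  M6: 0.1
Normalizing constant = 0.9635.
P(M4 | rejected) = 0.1325/0.9635 ≈ 0.138
P(M2 | rejected) = 0.205/0.9635 ≈ 0.213
P(M5 | rejected) = 0.46/0.9635 ≈ 0.477
P(M1 | rejected) = 0.03/0.9635 ≈ 0.031
P(M3 | rejected) = 0.036/0.9635 ≈ 0.037
P(M6 | rejected) = 0.1/0.9635 ≈ 0.104
(Check: 0.138+0.213+0.477+0.031+0.037+0.104 = 1.000.)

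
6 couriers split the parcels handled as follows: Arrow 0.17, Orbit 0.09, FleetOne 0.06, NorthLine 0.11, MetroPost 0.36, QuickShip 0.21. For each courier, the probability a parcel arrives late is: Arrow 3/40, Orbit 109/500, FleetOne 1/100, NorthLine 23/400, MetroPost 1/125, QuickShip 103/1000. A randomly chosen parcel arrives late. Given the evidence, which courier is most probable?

Unnormalized posteriors (prior × likelihood):
  Arrow: 0.17 × 0.075 = 0.01275
  Orbit: 0.09 × 0.218 = 0.01962
  FleetOne: 0.06 × 0.01 = 0.0006
  NorthLine: 0.11 × 0.0575 = 0.006325
  MetroPost: 0.36 × 0.008 = 0.00288
  QuickShip: 0.21 × 0.103 = 0.02163
Normalizing constant = 0.063805.
Largest term belongs to QuickShip, so QuickShip is most probable.

QuickShip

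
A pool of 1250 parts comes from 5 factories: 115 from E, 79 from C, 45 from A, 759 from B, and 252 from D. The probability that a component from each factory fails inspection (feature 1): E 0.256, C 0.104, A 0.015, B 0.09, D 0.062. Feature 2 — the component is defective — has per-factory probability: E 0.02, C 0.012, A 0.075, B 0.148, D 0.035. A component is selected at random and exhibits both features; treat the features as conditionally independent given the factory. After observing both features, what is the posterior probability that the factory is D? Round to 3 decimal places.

Prior × likelihood for each hypothesis:
  E: 0.092 × 0.256 × 0.02 = 0.00047104
  C: 0.0632 × 0.104 × 0.012 = 0.0000788736
  A: 0.036 × 0.015 × 0.075 = 0.0000405
  B: 0.6072 × 0.09 × 0.148 = 0.008087904
  D: 0.2016 × 0.062 × 0.035 = 0.000437472
Total = 0.0091157896.
P(D | evidence) = 0.000437472 / 0.0091157896 ≈ 0.048.

0.048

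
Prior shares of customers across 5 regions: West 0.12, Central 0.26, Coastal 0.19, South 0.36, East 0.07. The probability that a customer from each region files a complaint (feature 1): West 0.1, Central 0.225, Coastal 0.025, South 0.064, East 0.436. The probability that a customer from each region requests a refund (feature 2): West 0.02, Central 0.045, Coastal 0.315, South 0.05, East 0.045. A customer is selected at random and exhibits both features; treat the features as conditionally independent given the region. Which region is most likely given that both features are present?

Unnormalized posteriors (prior × likelihood):
  West: 0.12 × 0.1 × 0.02 = 0.00024
  Central: 0.26 × 0.225 × 0.045 = 0.0026325
  Coastal: 0.19 × 0.025 × 0.315 = 0.00149625
  South: 0.36 × 0.064 × 0.05 = 0.001152
  East: 0.07 × 0.436 × 0.045 = 0.0013734
Normalizing constant = 0.00689415.
Largest term belongs to Central, so Central is most probable.

Central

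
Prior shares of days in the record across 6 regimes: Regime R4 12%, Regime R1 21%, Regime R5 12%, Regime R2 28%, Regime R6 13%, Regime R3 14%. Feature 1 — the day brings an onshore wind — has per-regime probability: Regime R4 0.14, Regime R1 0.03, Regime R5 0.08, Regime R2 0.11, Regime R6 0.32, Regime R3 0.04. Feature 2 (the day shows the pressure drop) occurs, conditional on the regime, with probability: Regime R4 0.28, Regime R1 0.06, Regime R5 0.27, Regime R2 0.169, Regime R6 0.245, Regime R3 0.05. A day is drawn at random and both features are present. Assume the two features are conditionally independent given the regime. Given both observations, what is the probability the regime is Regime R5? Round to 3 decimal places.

0.111

Unnormalized posteriors (prior × likelihood):
  Regime R4: 0.12 × 0.14 × 0.28 = 0.004704
  Regime R1: 0.21 × 0.03 × 0.06 = 0.000378
  Regime R5: 0.12 × 0.08 × 0.27 = 0.002592
  Regime R2: 0.28 × 0.11 × 0.169 = 0.0052052
  Regime R6: 0.13 × 0.32 × 0.245 = 0.010192
  Regime R3: 0.14 × 0.04 × 0.05 = 0.00028
Normalizing constant = 0.0233512.
P(Regime R5 | evidence) = 0.002592 / 0.0233512 ≈ 0.111.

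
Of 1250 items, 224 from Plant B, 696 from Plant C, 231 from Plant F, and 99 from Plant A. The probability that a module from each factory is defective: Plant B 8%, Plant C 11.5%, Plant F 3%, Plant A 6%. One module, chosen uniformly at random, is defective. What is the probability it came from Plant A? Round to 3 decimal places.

Compute prior × likelihood for every hypothesis:
  Plant B: 0.1792 × 0.08 = 0.014336
  Plant C: 0.5568 × 0.115 = 0.064032
  Plant F: 0.1848 × 0.03 = 0.005544
  Plant A: 0.0792 × 0.06 = 0.004752
Sum = 0.088664.
P(Plant A | evidence) = 0.004752 / 0.088664 ≈ 0.054.

0.054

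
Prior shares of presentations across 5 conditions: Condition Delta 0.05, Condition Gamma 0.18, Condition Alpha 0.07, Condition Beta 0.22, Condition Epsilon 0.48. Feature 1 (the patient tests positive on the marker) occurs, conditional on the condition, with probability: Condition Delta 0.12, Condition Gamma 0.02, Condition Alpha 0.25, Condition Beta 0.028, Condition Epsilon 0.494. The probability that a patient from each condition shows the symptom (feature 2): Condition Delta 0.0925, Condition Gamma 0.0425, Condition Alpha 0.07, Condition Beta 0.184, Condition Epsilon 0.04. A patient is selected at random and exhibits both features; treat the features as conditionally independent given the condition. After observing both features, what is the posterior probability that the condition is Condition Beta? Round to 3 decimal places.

Prior × likelihood for each hypothesis:
  Condition Delta: 0.05 × 0.12 × 0.0925 = 0.000555
  Condition Gamma: 0.18 × 0.02 × 0.0425 = 0.000153
  Condition Alpha: 0.07 × 0.25 × 0.07 = 0.001225
  Condition Beta: 0.22 × 0.028 × 0.184 = 0.00113344
  Condition Epsilon: 0.48 × 0.494 × 0.04 = 0.0094848
Sum = 0.01255124.
P(Condition Beta | evidence) = 0.00113344 / 0.01255124 ≈ 0.090.

0.090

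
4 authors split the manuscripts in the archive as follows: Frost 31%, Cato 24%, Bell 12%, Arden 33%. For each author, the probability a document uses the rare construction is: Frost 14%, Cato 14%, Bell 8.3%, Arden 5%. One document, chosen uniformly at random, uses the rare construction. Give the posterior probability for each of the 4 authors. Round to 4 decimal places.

Compute prior × likelihood for every hypothesis:
  Frost: 0.31 × 0.14 = 0.0434
  Cato: 0.24 × 0.14 = 0.0336
  Bell: 0.12 × 0.083 = 0.00996
  Arden: 0.33 × 0.05 = 0.0165
Normalizing constant = 0.10346.
P(Frost | rare-form) = 0.0434/0.10346 ≈ 0.4195
P(Cato | rare-form) = 0.0336/0.10346 ≈ 0.3248
P(Bell | rare-form) = 0.00996/0.10346 ≈ 0.0963
P(Arden | rare-form) = 0.0165/0.10346 ≈ 0.1595

Frost 0.4195, Cato 0.3248, Bell 0.0963, Arden 0.1595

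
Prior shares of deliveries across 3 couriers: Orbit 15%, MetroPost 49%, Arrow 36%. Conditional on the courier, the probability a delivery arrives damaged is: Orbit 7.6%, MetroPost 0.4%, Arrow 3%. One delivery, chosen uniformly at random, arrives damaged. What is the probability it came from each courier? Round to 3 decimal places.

Unnormalized posteriors (prior × likelihood):
  Orbit: 0.15 × 0.076 = 0.0114
  MetroPost: 0.49 × 0.004 = 0.00196
  Arrow: 0.36 × 0.03 = 0.0108
Sum = 0.02416.
P(Orbit | damaged) = 0.0114/0.02416 ≈ 0.472
P(MetroPost | damaged) = 0.00196/0.02416 ≈ 0.081
P(Arrow | damaged) = 0.0108/0.02416 ≈ 0.447

Orbit 0.472, MetroPost 0.081, Arrow 0.447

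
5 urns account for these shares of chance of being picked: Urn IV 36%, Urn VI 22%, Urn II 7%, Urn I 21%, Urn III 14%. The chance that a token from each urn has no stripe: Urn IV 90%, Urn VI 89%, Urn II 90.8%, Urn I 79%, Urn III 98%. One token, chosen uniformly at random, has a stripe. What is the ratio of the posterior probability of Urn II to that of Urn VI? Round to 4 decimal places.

0.2661

Taking complements, P(striped | each) = Urn IV 0.1, Urn VI 0.11, Urn II 0.092, Urn I 0.21, Urn III 0.02.
Compute prior × likelihood for every hypothesis:
  Urn IV: 0.36 × 0.1 = 0.036
  Urn VI: 0.22 × 0.11 = 0.0242
  Urn II: 0.07 × 0.092 = 0.00644
  Urn I: 0.21 × 0.21 = 0.0441
  Urn III: 0.14 × 0.02 = 0.0028
Total = 0.11354.
The ratio is 0.00644 / 0.0242 (the normalizer cancels) = 0.2661.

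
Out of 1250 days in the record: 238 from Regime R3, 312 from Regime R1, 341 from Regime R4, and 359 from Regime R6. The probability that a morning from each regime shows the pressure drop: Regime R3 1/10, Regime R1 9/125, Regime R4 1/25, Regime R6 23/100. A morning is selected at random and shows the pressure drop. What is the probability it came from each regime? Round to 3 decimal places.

Regime R3 0.167, Regime R1 0.158, Regime R4 0.096, Regime R6 0.580

Compute prior × likelihood for every hypothesis:
  Regime R3: 0.1904 × 0.1 = 0.01904
  Regime R1: 0.2496 × 0.072 = 0.0179712
  Regime R4: 0.2728 × 0.04 = 0.010912
  Regime R6: 0.2872 × 0.23 = 0.066056
Total = 0.1139792.
P(Regime R3 | drop) = 0.01904/0.1139792 ≈ 0.167
P(Regime R1 | drop) = 0.0179712/0.1139792 ≈ 0.158
P(Regime R4 | drop) = 0.010912/0.1139792 ≈ 0.096
P(Regime R6 | drop) = 0.066056/0.1139792 ≈ 0.580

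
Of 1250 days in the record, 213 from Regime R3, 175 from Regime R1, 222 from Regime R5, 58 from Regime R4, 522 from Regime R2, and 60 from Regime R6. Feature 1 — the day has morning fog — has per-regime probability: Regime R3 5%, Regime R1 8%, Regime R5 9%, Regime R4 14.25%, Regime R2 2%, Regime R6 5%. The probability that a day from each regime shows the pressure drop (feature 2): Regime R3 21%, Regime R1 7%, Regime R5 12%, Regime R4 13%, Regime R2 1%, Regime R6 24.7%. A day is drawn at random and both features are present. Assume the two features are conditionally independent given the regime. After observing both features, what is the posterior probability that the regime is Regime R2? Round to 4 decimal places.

Compute prior × likelihood for every hypothesis:
  Regime R3: 0.1704 × 0.05 × 0.21 = 0.0017892
  Regime R1: 0.14 × 0.08 × 0.07 = 0.000784
  Regime R5: 0.1776 × 0.09 × 0.12 = 0.00191808
  Regime R4: 0.0464 × 0.1425 × 0.13 = 0.00085956
  Regime R2: 0.4176 × 0.02 × 0.01 = 0.00008352
  Regime R6: 0.048 × 0.05 × 0.247 = 0.0005928
Normalizing constant = 0.00602716.
P(Regime R2 | evidence) = 0.00008352 / 0.00602716 ≈ 0.0139.

0.0139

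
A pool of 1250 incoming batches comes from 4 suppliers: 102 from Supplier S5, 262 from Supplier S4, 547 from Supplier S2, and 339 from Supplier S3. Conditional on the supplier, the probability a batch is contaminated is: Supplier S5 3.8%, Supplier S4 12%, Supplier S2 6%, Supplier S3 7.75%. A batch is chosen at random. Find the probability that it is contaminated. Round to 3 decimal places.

0.076

Unnormalized posteriors (prior × likelihood):
  Supplier S5: 0.0816 × 0.038 = 0.0031008
  Supplier S4: 0.2096 × 0.12 = 0.025152
  Supplier S2: 0.4376 × 0.06 = 0.026256
  Supplier S3: 0.2712 × 0.0775 = 0.021018
P(contaminated) = 0.0031008 + 0.025152 + 0.026256 + 0.021018 = 0.0755268 → 0.076.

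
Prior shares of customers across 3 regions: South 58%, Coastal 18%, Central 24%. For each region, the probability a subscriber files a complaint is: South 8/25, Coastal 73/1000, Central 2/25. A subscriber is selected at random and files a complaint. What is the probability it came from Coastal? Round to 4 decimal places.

0.0603

Unnormalized posteriors (prior × likelihood):
  South: 0.58 × 0.32 = 0.1856
  Coastal: 0.18 × 0.073 = 0.01314
  Central: 0.24 × 0.08 = 0.0192
Normalizing constant = 0.21794.
P(Coastal | evidence) = 0.01314 / 0.21794 ≈ 0.0603.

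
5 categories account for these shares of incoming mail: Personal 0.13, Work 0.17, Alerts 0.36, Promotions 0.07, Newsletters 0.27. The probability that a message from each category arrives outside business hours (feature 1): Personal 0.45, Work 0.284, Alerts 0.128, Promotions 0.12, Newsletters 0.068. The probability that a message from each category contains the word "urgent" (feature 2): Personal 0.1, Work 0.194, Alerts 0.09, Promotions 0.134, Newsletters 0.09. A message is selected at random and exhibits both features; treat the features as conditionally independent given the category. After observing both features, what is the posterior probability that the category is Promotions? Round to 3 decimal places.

Unnormalized posteriors (prior × likelihood):
  Personal: 0.13 × 0.45 × 0.1 = 0.00585
  Work: 0.17 × 0.284 × 0.194 = 0.00936632
  Alerts: 0.36 × 0.128 × 0.09 = 0.0041472
  Promotions: 0.07 × 0.12 × 0.134 = 0.0011256
  Newsletters: 0.27 × 0.068 × 0.09 = 0.0016524
Sum = 0.02214152.
P(Promotions | evidence) = 0.0011256 / 0.02214152 ≈ 0.051.

0.051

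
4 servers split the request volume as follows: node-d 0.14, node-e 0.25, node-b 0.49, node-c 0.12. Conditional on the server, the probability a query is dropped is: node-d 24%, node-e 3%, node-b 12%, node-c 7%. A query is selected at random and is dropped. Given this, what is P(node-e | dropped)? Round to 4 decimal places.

Prior × likelihood for each hypothesis:
  node-d: 0.14 × 0.24 = 0.0336
  node-e: 0.25 × 0.03 = 0.0075
  node-b: 0.49 × 0.12 = 0.0588
  node-c: 0.12 × 0.07 = 0.0084
Sum = 0.1083.
P(node-e | evidence) = 0.0075 / 0.1083 ≈ 0.0693.

0.0693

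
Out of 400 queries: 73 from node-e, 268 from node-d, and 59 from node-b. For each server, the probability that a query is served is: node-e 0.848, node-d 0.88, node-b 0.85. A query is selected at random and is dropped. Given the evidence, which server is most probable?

Taking complements, P(dropped | each) = node-e 0.152, node-d 0.12, node-b 0.15.
By Bayes' rule, posterior ∝ prior × likelihood:
  node-e: 0.1825 × 0.152 = 0.02774
  node-d: 0.67 × 0.12 = 0.0804
  node-b: 0.1475 × 0.15 = 0.022125
Normalizing constant = 0.130265.
Largest term belongs to node-d, so node-d is most probable.

node-d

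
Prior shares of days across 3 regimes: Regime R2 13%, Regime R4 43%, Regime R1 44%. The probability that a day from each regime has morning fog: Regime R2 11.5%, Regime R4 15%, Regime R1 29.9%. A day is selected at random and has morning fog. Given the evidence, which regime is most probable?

Unnormalized posteriors (prior × likelihood):
  Regime R2: 0.13 × 0.115 = 0.01495
  Regime R4: 0.43 × 0.15 = 0.0645
  Regime R1: 0.44 × 0.299 = 0.13156
Normalizing constant = 0.21101.
Largest term belongs to Regime R1, so Regime R1 is most probable.

Regime R1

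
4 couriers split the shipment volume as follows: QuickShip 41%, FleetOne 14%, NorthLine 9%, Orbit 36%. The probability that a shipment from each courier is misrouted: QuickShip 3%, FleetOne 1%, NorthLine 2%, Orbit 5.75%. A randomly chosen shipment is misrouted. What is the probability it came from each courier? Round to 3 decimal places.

QuickShip 0.340, FleetOne 0.039, NorthLine 0.050, Orbit 0.572

By Bayes' rule, posterior ∝ prior × likelihood:
  QuickShip: 0.41 × 0.03 = 0.0123
  FleetOne: 0.14 × 0.01 = 0.0014
  NorthLine: 0.09 × 0.02 = 0.0018
  Orbit: 0.36 × 0.0575 = 0.0207
Normalizing constant = 0.0362.
P(QuickShip | misrouted) = 0.0123/0.0362 ≈ 0.340
P(FleetOne | misrouted) = 0.0014/0.0362 ≈ 0.039
P(NorthLine | misrouted) = 0.0018/0.0362 ≈ 0.050
P(Orbit | misrouted) = 0.0207/0.0362 ≈ 0.572
(Check: 0.340+0.039+0.050+0.572 = 1.001.)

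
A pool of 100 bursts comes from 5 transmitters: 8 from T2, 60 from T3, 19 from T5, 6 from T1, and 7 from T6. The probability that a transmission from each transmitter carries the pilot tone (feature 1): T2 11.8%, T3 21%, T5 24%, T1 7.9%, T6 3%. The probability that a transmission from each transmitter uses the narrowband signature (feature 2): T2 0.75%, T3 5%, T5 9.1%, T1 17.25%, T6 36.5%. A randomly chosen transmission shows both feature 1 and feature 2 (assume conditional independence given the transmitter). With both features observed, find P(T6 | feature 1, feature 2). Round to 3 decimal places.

0.063

Compute prior × likelihood for every hypothesis:
  T2: 0.08 × 0.118 × 0.0075 = 0.0000708
  T3: 0.6 × 0.21 × 0.05 = 0.0063
  T5: 0.19 × 0.24 × 0.091 = 0.0041496
  T1: 0.06 × 0.079 × 0.1725 = 0.00081765
  T6: 0.07 × 0.03 × 0.365 = 0.0007665
Sum = 0.01210455.
P(T6 | evidence) = 0.0007665 / 0.01210455 ≈ 0.063.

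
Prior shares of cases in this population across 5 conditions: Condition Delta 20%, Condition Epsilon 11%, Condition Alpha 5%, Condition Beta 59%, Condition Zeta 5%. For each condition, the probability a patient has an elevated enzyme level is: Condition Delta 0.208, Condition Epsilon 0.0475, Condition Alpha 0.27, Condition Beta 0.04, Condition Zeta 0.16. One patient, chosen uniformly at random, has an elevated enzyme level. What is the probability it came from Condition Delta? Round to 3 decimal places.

Unnormalized posteriors (prior × likelihood):
  Condition Delta: 0.2 × 0.208 = 0.0416
  Condition Epsilon: 0.11 × 0.0475 = 0.005225
  Condition Alpha: 0.05 × 0.27 = 0.0135
  Condition Beta: 0.59 × 0.04 = 0.0236
  Condition Zeta: 0.05 × 0.16 = 0.008
Normalizing constant = 0.091925.
P(Condition Delta | evidence) = 0.0416 / 0.091925 ≈ 0.453.

0.453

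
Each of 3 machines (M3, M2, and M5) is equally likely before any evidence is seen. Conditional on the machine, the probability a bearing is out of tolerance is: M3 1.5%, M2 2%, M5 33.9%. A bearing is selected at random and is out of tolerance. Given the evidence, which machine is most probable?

M5

With a uniform prior (1/3 each), posterior ∝ likelihood:
  M3: 0.015
  M2: 0.02
  M5: 0.339
Normalizing constant = 0.374.
Largest term belongs to M5, so M5 is most probable.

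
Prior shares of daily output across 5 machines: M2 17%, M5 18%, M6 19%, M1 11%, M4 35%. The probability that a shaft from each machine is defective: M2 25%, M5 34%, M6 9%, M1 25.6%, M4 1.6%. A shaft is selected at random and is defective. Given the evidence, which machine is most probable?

Compute prior × likelihood for every hypothesis:
  M2: 0.17 × 0.25 = 0.0425
  M5: 0.18 × 0.34 = 0.0612
  M6: 0.19 × 0.09 = 0.0171
  M1: 0.11 × 0.256 = 0.02816
  M4: 0.35 × 0.016 = 0.0056
Total = 0.15456.
Largest term belongs to M5, so M5 is most probable.

M5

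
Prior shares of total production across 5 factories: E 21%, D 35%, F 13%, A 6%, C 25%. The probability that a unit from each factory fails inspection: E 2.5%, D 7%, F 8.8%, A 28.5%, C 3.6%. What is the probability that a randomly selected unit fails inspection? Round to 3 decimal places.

Compute prior × likelihood for every hypothesis:
  E: 0.21 × 0.025 = 0.00525
  D: 0.35 × 0.07 = 0.0245
  F: 0.13 × 0.088 = 0.01144
  A: 0.06 × 0.285 = 0.0171
  C: 0.25 × 0.036 = 0.009
P(nonconforming) = 0.00525 + 0.0245 + 0.01144 + 0.0171 + 0.009 = 0.06729 → 0.067.

0.067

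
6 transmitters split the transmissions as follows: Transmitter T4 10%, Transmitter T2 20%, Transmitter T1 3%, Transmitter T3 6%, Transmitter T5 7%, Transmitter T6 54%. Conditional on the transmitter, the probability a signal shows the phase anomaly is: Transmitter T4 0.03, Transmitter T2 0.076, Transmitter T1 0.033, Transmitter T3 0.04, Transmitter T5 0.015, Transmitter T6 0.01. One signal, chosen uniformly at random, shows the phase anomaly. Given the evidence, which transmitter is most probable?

Prior × likelihood for each hypothesis:
  Transmitter T4: 0.1 × 0.03 = 0.003
  Transmitter T2: 0.2 × 0.076 = 0.0152
  Transmitter T1: 0.03 × 0.033 = 0.00099
  Transmitter T3: 0.06 × 0.04 = 0.0024
  Transmitter T5: 0.07 × 0.015 = 0.00105
  Transmitter T6: 0.54 × 0.01 = 0.0054
Total = 0.02804.
Largest term belongs to Transmitter T2, so Transmitter T2 is most probable.

Transmitter T2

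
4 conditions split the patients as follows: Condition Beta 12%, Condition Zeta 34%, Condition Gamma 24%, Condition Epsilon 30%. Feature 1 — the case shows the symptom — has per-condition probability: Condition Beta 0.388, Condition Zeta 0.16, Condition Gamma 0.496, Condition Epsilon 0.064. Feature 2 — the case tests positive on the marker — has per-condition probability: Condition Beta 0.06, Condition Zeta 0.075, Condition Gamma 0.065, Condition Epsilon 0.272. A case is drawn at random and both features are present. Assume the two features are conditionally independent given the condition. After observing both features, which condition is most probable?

By Bayes' rule, posterior ∝ prior × likelihood:
  Condition Beta: 0.12 × 0.388 × 0.06 = 0.0027936
  Condition Zeta: 0.34 × 0.16 × 0.075 = 0.00408
  Condition Gamma: 0.24 × 0.496 × 0.065 = 0.0077376
  Condition Epsilon: 0.3 × 0.064 × 0.272 = 0.0052224
Normalizing constant = 0.0198336.
Largest term belongs to Condition Gamma, so Condition Gamma is most probable.

Condition Gamma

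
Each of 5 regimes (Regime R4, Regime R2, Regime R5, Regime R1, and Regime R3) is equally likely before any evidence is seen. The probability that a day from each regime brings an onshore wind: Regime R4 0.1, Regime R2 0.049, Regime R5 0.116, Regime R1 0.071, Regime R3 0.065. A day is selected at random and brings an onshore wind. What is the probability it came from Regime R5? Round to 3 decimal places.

With a uniform prior (1/5 each), posterior ∝ likelihood:
  Regime R4: 0.1
  Regime R2: 0.049
  Regime R5: 0.116
  Regime R1: 0.071
  Regime R3: 0.065
Sum = 0.401.
P(Regime R5 | evidence) = 0.116 / 0.401 ≈ 0.289.

0.289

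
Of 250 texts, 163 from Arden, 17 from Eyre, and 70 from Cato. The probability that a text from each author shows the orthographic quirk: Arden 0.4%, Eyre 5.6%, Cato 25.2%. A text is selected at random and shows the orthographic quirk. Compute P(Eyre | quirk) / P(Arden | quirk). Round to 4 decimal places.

Unnormalized posteriors (prior × likelihood):
  Arden: 0.652 × 0.004 = 0.002608
  Eyre: 0.068 × 0.056 = 0.003808
  Cato: 0.28 × 0.252 = 0.07056
Sum = 0.076976.
The ratio is 0.003808 / 0.002608 (the normalizer cancels) = 1.4601.

1.4601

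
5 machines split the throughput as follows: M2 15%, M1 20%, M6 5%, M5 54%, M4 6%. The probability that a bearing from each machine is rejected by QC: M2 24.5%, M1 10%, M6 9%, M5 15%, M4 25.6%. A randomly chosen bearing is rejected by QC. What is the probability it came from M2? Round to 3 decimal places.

0.233

Compute prior × likelihood for every hypothesis:
  M2: 0.15 × 0.245 = 0.03675
  M1: 0.2 × 0.1 = 0.02
  M6: 0.05 × 0.09 = 0.0045
  M5: 0.54 × 0.15 = 0.081
  M4: 0.06 × 0.256 = 0.01536
Total = 0.15761.
P(M2 | evidence) = 0.03675 / 0.15761 ≈ 0.233.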